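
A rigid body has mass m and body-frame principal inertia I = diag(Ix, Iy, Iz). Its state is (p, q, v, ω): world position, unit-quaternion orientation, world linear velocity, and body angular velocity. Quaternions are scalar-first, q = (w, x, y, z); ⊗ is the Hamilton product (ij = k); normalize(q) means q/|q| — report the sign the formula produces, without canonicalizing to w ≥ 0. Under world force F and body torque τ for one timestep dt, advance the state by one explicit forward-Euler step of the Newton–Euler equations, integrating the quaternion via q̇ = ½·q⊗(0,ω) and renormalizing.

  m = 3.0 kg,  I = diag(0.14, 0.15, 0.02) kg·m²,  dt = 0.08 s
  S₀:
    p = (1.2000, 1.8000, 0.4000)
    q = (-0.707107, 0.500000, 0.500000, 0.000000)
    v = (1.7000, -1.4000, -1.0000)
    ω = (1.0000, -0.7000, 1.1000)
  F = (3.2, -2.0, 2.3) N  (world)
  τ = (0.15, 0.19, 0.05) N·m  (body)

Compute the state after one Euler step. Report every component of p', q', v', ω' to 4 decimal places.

p' = (1.3360, 1.6880, 0.3200)
q' = (-0.7116, 0.4927, 0.4967, -0.0650)
v' = (1.7853, -1.4533, -0.9387)
ω' = (1.0285, -0.6691, 1.3280)

p' = p + v·dt = (1.3360, 1.6880, 0.3200)
v' = v + a·dt = (1.7853, -1.4533, -0.9387)
gyro term ω×Iω = (0.1001, 0.1320, -0.0070)
(τ − ω×Iω)/I = (0.3564, 0.3867, 2.8500)
ω + α·dt = (1.0285, -0.6691, 1.3280)
Hamilton product q⊗(0,ω) = (-0.1500000, -0.1571070, -0.0550251, -1.6278177)
q + ½dt·q⊗(0,ω), renormalized = (-0.7116, 0.4927, 0.4967, -0.0650)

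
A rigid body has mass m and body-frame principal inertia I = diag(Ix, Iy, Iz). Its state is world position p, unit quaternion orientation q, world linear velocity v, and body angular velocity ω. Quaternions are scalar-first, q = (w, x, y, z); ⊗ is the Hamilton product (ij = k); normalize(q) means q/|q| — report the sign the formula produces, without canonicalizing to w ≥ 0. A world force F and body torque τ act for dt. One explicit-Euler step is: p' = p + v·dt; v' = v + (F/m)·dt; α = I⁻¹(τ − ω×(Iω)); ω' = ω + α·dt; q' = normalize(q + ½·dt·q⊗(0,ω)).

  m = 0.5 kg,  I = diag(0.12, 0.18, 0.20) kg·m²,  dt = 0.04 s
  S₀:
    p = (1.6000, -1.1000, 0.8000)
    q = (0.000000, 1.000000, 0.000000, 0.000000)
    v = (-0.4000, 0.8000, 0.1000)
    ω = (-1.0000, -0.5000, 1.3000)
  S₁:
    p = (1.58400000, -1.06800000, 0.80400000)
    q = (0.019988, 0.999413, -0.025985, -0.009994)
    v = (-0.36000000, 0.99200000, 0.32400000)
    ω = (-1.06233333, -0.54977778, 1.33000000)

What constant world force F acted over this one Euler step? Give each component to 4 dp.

F = (0.5000, 2.4000, 2.8000)

velocity change Δv = (0.04000000, 0.19200000, 0.22400000)
applied force F = (0.5000, 2.4000, 2.8000)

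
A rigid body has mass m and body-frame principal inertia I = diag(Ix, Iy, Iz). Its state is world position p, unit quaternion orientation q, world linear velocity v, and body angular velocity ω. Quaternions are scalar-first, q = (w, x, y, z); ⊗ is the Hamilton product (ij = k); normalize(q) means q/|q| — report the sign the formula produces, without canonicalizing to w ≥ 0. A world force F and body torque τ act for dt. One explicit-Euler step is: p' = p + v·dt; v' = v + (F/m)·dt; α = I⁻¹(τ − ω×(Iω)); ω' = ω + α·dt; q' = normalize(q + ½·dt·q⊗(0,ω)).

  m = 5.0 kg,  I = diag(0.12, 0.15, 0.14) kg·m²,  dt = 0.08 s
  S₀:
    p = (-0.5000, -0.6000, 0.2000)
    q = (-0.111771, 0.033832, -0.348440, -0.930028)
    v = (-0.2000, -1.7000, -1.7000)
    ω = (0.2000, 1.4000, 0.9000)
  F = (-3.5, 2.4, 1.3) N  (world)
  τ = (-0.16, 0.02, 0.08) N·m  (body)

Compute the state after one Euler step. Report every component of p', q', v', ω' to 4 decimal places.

p' = (-0.5160, -0.7360, 0.0640)
q' = (-0.0589, 0.0723, -0.3625, -0.9273)
v' = (-0.2560, -1.6616, -1.6792)
ω' = (0.1017, 1.4126, 0.9409)

p' = p + v·dt = (-0.5160, -0.7360, 0.0640)
new velocity v' = (-0.2560, -1.6616, -1.6792)
gyro term ω×Iω = (-0.0126, -0.0036, 0.0084)
(τ − ω×Iω)/I = (-1.2283, 0.1573, 0.5114)
ω' = ω + α·dt = (0.1017, 1.4126, 0.9409)
Hamilton product q⊗(0,ω) = (1.3180748, 0.9660890, -0.3729338, 0.0164589)
q + ½dt·q⊗(0,ω), renormalized = (-0.0589, 0.0723, -0.3625, -0.9273)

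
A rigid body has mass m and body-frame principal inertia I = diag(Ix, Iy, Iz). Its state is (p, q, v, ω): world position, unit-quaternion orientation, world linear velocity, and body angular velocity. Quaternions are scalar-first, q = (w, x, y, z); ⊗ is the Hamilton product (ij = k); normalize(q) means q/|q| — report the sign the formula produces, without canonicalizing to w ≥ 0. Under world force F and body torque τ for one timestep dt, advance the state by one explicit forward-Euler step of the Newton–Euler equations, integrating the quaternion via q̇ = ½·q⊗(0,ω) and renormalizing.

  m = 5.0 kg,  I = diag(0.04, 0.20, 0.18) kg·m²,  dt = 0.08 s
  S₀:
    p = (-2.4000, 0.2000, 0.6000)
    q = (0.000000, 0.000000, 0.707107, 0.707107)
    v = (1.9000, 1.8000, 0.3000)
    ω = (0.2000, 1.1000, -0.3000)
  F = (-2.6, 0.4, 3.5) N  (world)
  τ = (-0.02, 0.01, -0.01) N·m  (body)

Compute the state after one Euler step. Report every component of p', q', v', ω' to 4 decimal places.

p' = (-2.2480, 0.3440, 0.6240)
q' = (-0.0226, -0.0396, 0.7120, 0.7007)
v' = (1.8584, 1.8064, 0.3560)
ω' = (0.1468, 1.1006, -0.3201)

gyro term ω×Iω = (0.0066, 0.0084, 0.0352)
angular accel α = (-0.6650, 0.0080, -0.2511)
ω' = ω + α·dt = (0.1468, 1.1006, -0.3201)
q⊗(0,ω) = (-0.5656856, -0.9899498, 0.1414214, -0.1414214)
updated quaternion q' = (-0.0226, -0.0396, 0.7120, 0.7007)
a = (-0.5200, 0.0800, 0.7000)
p' = p + v·dt = (-2.2480, 0.3440, 0.6240)
v + (F/m)dt = (1.8584, 1.8064, 0.3560)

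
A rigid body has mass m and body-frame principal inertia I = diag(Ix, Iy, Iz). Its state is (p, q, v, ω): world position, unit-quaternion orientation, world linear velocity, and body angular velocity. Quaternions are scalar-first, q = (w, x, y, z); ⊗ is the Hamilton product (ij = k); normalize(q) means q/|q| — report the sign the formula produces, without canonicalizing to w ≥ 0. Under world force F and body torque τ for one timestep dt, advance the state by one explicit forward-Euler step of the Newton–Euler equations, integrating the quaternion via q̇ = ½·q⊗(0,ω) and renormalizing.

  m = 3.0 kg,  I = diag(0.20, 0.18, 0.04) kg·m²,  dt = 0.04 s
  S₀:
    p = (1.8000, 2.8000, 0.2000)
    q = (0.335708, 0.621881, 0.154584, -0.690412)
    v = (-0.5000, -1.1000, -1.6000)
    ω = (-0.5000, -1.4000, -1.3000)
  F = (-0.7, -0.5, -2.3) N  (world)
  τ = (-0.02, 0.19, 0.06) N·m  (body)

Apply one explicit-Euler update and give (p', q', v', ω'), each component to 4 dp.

ω×(Iω) gyroscopic = (-0.2548, 0.1040, -0.0140)
α = I⁻¹(τ − ω×Iω) = (1.1740, 0.4778, 1.8500)
new body rate ω' = (-0.4530, -1.3809, -1.2260)
Hamilton product q⊗(0,ω) = (-0.3701775, -1.3353900, 0.6836601, -1.2297618)
q' = normalize(q + ½dt·q⊗(0,ω)) = (0.3280, 0.5947, 0.1681, -0.7144)
linear accel F/m = (-0.2333, -0.1667, -0.7667)
p + v·dt = (1.7800, 2.7560, 0.1360)
new velocity v' = (-0.5093, -1.1067, -1.6307)

p' = (1.7800, 2.7560, 0.1360)
q' = (0.3280, 0.5947, 0.1681, -0.7144)
v' = (-0.5093, -1.1067, -1.6307)
ω' = (-0.4530, -1.3809, -1.2260)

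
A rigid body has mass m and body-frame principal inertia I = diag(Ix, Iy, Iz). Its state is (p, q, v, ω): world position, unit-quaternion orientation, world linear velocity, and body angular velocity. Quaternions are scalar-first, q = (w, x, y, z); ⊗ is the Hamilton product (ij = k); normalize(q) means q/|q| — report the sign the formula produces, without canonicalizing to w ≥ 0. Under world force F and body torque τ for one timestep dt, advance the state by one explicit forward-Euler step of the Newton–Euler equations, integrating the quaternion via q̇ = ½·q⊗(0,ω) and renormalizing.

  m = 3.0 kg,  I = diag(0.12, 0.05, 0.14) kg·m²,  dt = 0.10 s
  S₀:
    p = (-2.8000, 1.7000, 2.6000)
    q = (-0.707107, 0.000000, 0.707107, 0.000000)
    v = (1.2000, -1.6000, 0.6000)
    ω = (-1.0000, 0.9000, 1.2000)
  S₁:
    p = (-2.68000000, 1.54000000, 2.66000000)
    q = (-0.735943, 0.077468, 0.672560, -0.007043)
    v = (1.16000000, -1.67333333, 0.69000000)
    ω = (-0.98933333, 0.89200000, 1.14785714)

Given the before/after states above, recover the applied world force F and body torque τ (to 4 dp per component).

F = (-1.2000, -2.2000, 2.7000)
τ = (0.1100, 0.0200, -0.0100)

Δω = ω₁−ω₀ = (0.01066667, -0.00800000, -0.05214286)
gyro term ω₀×Iω₀ = (0.0972, 0.0240, 0.0630)
I·α + gyro = (0.1100, 0.0200, -0.0100)
Δv = v₁−v₀ = (-0.04000000, -0.07333333, 0.09000000)
applied force F = (-1.2000, -2.2000, 2.7000)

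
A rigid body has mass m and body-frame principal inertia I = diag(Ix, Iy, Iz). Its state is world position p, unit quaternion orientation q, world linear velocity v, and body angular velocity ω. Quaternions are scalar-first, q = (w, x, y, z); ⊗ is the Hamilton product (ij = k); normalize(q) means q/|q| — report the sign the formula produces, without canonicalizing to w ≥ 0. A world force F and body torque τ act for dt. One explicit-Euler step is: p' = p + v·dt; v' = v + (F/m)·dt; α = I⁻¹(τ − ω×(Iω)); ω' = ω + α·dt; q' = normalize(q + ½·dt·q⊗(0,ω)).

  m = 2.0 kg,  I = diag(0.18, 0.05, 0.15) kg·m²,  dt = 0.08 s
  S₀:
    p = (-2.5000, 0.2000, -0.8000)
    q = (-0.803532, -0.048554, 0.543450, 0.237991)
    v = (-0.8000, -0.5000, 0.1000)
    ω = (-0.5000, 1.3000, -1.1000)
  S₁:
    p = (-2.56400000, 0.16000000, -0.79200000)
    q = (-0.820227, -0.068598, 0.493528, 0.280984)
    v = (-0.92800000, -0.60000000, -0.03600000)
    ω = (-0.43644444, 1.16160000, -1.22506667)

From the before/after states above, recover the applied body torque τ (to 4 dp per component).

τ = (0.0000, -0.0700, -0.1500)

ω₁ − ω₀ = (0.06355556, -0.13840000, -0.12506667)
gyro term ω₀×Iω₀ = (-0.1430, 0.0165, 0.0845)
τ = I·(Δω/dt) + ω₀×(Iω₀) = (0.0000, -0.0700, -0.1500)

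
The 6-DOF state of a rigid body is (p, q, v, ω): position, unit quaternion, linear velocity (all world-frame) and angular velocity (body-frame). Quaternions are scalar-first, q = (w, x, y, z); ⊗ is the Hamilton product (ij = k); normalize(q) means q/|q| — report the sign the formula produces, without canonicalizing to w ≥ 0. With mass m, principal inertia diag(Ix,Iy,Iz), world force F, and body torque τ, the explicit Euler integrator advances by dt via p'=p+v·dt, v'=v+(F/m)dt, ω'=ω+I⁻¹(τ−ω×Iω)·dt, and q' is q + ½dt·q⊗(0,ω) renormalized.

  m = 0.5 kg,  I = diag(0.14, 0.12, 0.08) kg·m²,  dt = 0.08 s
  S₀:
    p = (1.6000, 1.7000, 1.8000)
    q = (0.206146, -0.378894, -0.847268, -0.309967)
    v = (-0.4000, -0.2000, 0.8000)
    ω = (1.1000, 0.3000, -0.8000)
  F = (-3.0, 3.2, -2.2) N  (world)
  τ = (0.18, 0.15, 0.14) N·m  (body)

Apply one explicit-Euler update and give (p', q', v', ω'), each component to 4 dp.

angular accel α = (1.2171, 1.6900, 1.8325)
ω + α·dt = (1.1974, 0.4352, -0.6534)
2q̇ = q⊗(0,ω) = (0.4229902, 0.9975651, -0.5822351, 0.6534098)
q' = normalize(q + ½dt·q⊗(0,ω)) = (0.2227, -0.3385, -0.8692, -0.2834)
p' = p + v·dt = (1.5680, 1.6840, 1.8640)
v + (F/m)dt = (-0.8800, 0.3120, 0.4480)

p' = (1.5680, 1.6840, 1.8640)
q' = (0.2227, -0.3385, -0.8692, -0.2834)
v' = (-0.8800, 0.3120, 0.4480)
ω' = (1.1974, 0.4352, -0.6534)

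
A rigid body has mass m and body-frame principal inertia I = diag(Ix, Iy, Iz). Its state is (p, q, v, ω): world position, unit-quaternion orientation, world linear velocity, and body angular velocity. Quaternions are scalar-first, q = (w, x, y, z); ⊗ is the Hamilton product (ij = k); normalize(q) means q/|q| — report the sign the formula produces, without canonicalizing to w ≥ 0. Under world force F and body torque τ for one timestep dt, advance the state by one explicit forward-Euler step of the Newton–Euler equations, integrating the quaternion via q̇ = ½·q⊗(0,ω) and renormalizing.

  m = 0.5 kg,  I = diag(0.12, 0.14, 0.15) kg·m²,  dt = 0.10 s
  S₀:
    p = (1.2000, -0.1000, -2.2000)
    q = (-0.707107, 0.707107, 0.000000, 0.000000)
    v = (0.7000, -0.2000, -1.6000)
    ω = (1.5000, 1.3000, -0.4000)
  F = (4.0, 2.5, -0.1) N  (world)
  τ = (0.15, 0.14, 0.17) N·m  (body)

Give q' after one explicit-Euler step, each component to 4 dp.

q' = (-0.7563, 0.6507, -0.0317, 0.0598)

2q̇ = q⊗(0,ω) = (-1.0606605, -1.0606605, -0.6363963, 1.2020819)
updated quaternion q' = (-0.7563, 0.6507, -0.0317, 0.0598)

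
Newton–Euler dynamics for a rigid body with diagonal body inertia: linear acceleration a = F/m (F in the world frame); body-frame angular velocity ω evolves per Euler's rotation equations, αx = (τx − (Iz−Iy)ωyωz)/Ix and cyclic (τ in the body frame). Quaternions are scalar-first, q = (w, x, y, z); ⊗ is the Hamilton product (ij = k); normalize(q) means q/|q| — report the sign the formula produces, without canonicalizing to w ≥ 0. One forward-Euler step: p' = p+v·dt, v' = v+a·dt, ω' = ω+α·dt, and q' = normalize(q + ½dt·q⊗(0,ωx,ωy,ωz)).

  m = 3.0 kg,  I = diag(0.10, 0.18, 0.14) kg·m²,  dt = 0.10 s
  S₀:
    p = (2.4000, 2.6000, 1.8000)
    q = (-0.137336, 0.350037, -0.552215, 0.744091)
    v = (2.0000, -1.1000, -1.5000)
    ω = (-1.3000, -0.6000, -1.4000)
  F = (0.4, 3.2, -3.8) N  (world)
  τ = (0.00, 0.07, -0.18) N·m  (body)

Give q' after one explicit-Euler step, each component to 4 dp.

q' = (-0.0787, 0.4179, -0.5691, 0.7038)

2q̇ = q⊗(0,ω) = (1.1654465, 1.3980924, -0.3948649, -0.7356313)
q' = normalize(q + ½dt·q⊗(0,ω)) = (-0.0787, 0.4179, -0.5691, 0.7038)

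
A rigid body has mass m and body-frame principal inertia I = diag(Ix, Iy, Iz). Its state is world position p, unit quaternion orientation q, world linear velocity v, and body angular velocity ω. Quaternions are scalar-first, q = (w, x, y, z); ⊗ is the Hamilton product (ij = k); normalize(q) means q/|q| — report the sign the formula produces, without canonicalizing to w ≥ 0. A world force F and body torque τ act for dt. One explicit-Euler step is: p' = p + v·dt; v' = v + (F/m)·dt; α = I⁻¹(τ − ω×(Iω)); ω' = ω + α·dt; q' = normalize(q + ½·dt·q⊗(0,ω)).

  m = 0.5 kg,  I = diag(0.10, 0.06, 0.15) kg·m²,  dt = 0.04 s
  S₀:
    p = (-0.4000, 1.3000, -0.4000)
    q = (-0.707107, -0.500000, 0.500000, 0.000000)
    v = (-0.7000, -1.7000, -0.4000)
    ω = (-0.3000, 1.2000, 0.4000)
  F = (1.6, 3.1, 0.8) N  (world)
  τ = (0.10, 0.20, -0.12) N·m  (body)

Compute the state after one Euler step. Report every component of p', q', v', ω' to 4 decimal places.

α = I⁻¹(τ − ω×Iω) = (0.5680, 3.2333, -0.8960)
new body rate ω' = (-0.2773, 1.3293, 0.3642)
2q̇ = q⊗(0,ω) = (-0.7500000, 0.4121321, -0.6485284, -0.7328428)
q + ½dt·q⊗(0,ω), renormalized = (-0.7219, -0.4916, 0.4869, -0.0147)
linear accel F/m = (3.2000, 6.2000, 1.6000)
p' = p + v·dt = (-0.4280, 1.2320, -0.4160)
v' = v + a·dt = (-0.5720, -1.4520, -0.3360)

p' = (-0.4280, 1.2320, -0.4160)
q' = (-0.7219, -0.4916, 0.4869, -0.0147)
v' = (-0.5720, -1.4520, -0.3360)
ω' = (-0.2773, 1.3293, 0.3642)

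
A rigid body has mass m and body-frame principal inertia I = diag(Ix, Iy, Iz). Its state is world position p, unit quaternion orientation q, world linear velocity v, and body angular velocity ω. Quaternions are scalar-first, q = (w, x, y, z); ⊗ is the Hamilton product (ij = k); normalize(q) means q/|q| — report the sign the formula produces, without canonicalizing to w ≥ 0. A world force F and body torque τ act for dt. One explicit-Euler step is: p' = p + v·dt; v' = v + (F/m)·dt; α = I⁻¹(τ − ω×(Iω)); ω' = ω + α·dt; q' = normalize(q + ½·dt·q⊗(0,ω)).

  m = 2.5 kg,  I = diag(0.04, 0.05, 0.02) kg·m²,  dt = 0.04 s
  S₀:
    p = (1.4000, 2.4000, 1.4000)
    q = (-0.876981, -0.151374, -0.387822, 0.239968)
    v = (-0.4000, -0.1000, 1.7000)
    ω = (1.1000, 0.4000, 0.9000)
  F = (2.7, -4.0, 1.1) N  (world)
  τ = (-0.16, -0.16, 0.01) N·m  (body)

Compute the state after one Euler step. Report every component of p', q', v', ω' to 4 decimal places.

linear accel F/m = (1.0800, -1.6000, 0.4400)
new position p' = (1.3840, 2.3960, 1.4680)
new velocity v' = (-0.3568, -0.1640, 1.7176)
angular accel α = (-3.7300, -3.5960, 0.2800)
ω + α·dt = (0.9508, 0.2562, 0.9112)
q⊗(0,ω) = (0.1056690, -1.4097061, 0.0494090, -0.4232283)
updated quaternion q' = (-0.8745, -0.1795, -0.3867, 0.2314)

p' = (1.3840, 2.3960, 1.4680)
q' = (-0.8745, -0.1795, -0.3867, 0.2314)
v' = (-0.3568, -0.1640, 1.7176)
ω' = (0.9508, 0.2562, 0.9112)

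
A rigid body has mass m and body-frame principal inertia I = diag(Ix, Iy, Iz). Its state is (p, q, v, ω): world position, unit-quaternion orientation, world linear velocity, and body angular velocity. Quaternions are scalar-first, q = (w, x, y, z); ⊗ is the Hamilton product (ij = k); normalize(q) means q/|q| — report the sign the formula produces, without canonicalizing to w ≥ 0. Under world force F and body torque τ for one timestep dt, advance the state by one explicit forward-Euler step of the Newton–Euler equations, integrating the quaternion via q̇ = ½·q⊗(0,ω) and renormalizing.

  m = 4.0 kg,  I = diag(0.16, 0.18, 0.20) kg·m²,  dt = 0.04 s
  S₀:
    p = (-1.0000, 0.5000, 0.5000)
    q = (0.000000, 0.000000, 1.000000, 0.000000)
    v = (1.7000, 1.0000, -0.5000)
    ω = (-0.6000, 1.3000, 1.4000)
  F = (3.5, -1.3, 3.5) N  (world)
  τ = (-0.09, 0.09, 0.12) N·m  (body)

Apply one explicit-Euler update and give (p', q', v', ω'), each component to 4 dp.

gyro term ω×Iω = (0.0364, 0.0336, -0.0156)
α = I⁻¹(τ − ω×Iω) = (-0.7900, 0.3133, 0.6780)
ω + α·dt = (-0.6316, 1.3125, 1.4271)
2q̇ = q⊗(0,ω) = (-1.3000000, 1.4000000, 0.0000000, 0.6000000)
q' = normalize(q + ½dt·q⊗(0,ω)) = (-0.0260, 0.0280, 0.9992, 0.0120)
linear accel F/m = (0.8750, -0.3250, 0.8750)
p' = p + v·dt = (-0.9320, 0.5400, 0.4800)
v + (F/m)dt = (1.7350, 0.9870, -0.4650)

p' = (-0.9320, 0.5400, 0.4800)
q' = (-0.0260, 0.0280, 0.9992, 0.0120)
v' = (1.7350, 0.9870, -0.4650)
ω' = (-0.6316, 1.3125, 1.4271)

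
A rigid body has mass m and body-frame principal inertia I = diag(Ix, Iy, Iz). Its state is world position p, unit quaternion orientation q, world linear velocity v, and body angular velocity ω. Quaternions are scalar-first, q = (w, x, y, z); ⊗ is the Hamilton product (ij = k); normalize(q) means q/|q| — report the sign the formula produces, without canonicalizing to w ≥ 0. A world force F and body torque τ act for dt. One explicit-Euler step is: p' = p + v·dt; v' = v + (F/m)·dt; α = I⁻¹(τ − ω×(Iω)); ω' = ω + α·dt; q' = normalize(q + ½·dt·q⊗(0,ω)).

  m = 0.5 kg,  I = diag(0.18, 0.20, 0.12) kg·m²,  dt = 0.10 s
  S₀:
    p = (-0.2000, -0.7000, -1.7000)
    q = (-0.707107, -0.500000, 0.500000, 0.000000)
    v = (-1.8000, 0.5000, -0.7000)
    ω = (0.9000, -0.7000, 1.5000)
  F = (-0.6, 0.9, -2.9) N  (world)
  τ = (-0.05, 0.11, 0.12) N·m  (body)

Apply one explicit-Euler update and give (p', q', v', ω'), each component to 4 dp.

gyro term ω×Iω = (0.0840, 0.0810, -0.0126)
α = I⁻¹(τ − ω×Iω) = (-0.7444, 0.1450, 1.1050)
new body rate ω' = (0.8256, -0.6855, 1.6105)
Hamilton product q⊗(0,ω) = (0.8000000, 0.1136037, 1.2449749, -1.1606605)
q + ½dt·q⊗(0,ω), renormalized = (-0.6642, -0.4921, 0.5598, -0.0578)
p' = p + v·dt = (-0.3800, -0.6500, -1.7700)
v + (F/m)dt = (-1.9200, 0.6800, -1.2800)

p' = (-0.3800, -0.6500, -1.7700)
q' = (-0.6642, -0.4921, 0.5598, -0.0578)
v' = (-1.9200, 0.6800, -1.2800)
ω' = (0.8256, -0.6855, 1.6105)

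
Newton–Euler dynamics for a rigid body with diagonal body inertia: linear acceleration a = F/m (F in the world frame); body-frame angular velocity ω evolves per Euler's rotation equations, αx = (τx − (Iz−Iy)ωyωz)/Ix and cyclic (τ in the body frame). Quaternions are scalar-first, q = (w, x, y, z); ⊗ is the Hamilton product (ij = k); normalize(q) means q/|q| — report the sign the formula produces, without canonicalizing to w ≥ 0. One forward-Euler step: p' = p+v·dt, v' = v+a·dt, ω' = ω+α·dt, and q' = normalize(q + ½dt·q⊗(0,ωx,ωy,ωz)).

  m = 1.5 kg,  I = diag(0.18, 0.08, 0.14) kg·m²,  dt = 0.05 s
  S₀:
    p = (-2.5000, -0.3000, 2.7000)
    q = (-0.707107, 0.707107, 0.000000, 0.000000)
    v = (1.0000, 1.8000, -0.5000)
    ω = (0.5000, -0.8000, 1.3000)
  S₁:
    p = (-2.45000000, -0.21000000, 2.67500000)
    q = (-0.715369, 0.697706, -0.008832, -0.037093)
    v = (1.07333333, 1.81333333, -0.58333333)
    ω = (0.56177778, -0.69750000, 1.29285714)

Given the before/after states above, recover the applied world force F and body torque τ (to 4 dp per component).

F = (2.2000, 0.4000, -2.5000)
τ = (0.1600, 0.1900, 0.0200)

Δω = ω₁−ω₀ = (0.06177778, 0.10250000, -0.00714286)
gyro term ω₀×Iω₀ = (-0.0624, 0.0260, 0.0400)
τ = I·(Δω/dt) + ω₀×(Iω₀) = (0.1600, 0.1900, 0.0200)
Δv = v₁−v₀ = (0.07333333, 0.01333333, -0.08333333)
applied force F = (2.2000, 0.4000, -2.5000)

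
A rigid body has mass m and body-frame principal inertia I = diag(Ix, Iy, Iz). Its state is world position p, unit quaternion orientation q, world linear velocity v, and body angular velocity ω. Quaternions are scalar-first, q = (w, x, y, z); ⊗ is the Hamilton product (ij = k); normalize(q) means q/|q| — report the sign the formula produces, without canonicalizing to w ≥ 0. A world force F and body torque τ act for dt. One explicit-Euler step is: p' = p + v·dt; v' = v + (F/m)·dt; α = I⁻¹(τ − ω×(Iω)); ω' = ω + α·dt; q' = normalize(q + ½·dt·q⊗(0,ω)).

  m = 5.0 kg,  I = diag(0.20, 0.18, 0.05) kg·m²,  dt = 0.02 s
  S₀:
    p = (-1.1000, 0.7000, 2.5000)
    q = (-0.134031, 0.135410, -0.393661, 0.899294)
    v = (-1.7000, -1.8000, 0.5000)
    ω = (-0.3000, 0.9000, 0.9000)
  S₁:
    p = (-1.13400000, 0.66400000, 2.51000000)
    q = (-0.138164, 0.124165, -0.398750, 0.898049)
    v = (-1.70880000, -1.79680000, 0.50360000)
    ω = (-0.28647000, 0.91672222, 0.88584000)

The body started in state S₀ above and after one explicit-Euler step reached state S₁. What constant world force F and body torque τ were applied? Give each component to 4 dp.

ω₁ − ω₀ = (0.01353000, 0.01672222, -0.01416000)
I·α + gyro = (0.0300, 0.1100, -0.0300)
v₁ − v₀ = (-0.00880000, 0.00320000, 0.00360000)
applied force F = (-2.2000, 0.8000, 0.9000)

F = (-2.2000, 0.8000, 0.9000)
τ = (0.0300, 0.1100, -0.0300)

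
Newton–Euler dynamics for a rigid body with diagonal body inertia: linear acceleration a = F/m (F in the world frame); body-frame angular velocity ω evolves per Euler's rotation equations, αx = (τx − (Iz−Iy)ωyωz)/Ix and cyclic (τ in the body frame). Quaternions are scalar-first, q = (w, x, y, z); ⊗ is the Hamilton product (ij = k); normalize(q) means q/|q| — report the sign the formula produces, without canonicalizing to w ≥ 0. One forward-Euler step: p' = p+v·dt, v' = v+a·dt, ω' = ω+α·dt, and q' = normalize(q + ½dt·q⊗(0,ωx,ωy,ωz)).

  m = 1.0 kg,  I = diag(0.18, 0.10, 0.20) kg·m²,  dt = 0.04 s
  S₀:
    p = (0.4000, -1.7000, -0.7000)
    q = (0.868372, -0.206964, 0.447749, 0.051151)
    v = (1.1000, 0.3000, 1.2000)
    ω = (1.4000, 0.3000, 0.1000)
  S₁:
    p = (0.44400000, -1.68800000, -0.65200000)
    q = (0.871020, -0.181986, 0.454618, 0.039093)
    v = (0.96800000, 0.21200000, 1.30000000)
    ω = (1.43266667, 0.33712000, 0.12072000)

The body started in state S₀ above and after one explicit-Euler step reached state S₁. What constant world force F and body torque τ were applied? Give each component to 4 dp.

F = (-3.3000, -2.2000, 2.5000)
τ = (0.1500, 0.0900, 0.0700)

v₁ − v₀ = (-0.13200000, -0.08800000, 0.10000000)
F = m·Δv/dt = (-3.3000, -2.2000, 2.5000)
rate change Δω = (0.03266667, 0.03712000, 0.02072000)
gyro term ω₀×Iω₀ = (0.0030, -0.0028, -0.0336)
applied torque τ = (0.1500, 0.0900, 0.0700)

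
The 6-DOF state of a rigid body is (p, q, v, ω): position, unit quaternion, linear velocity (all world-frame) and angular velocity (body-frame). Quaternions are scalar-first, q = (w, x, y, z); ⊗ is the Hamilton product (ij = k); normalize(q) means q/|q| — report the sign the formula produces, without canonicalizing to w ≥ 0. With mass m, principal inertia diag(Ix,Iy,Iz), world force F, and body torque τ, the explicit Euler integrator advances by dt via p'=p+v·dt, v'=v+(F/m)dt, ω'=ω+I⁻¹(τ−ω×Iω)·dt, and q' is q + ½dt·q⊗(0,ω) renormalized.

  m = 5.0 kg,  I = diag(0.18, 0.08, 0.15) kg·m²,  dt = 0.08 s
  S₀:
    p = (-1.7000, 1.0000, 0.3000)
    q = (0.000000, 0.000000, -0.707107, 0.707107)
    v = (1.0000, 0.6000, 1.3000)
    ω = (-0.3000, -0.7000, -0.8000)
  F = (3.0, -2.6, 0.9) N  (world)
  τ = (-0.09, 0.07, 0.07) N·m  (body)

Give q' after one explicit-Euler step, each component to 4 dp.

q⊗(0,ω) = (0.0707107, 1.0606605, -0.2121321, -0.2121321)
updated quaternion q' = (0.0028, 0.0424, -0.7149, 0.6979)

q' = (0.0028, 0.0424, -0.7149, 0.6979)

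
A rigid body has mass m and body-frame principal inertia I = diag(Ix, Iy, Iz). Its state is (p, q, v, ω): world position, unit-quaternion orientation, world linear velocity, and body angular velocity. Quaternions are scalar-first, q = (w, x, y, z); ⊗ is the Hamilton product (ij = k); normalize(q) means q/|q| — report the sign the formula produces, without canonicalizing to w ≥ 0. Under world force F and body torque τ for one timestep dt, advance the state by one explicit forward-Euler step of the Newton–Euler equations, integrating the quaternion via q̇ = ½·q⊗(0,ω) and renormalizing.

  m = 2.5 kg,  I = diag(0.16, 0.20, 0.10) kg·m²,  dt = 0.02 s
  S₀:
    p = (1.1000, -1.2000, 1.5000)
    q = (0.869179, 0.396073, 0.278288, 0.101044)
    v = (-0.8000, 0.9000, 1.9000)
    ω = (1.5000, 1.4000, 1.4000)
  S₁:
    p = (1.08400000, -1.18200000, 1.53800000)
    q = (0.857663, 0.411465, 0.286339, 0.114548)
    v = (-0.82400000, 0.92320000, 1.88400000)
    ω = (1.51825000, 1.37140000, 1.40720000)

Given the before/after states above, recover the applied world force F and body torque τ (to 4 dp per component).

velocity change Δv = (-0.02400000, 0.02320000, -0.01600000)
applied force F = (-3.0000, 2.9000, -2.0000)
Δω = ω₁−ω₀ = (0.01825000, -0.02860000, 0.00720000)
τ = I·(Δω/dt) + ω₀×(Iω₀) = (-0.0500, -0.1600, 0.1200)

F = (-3.0000, 2.9000, -2.0000)
τ = (-0.0500, -0.1600, 0.1200)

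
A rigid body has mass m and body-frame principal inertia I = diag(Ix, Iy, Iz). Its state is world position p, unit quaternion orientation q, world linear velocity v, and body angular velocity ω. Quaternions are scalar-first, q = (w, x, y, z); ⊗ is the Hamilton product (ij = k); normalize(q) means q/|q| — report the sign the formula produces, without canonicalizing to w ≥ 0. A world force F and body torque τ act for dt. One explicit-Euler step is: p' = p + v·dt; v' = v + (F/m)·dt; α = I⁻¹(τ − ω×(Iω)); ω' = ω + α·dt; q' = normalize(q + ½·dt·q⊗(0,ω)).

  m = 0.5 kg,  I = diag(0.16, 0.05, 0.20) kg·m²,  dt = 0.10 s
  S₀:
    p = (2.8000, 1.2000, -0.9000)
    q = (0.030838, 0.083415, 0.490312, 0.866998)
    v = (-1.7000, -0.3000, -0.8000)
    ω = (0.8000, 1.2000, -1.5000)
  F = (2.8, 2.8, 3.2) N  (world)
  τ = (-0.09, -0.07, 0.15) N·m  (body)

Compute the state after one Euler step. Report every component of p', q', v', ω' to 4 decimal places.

a = (5.6000, 5.6000, 6.4000)
new position p' = (2.6300, 1.1700, -0.9800)
v' = v + a·dt = (-1.1400, 0.2600, -0.1600)
ω×(Iω) gyroscopic = (-0.2700, 0.0480, -0.1056)
(τ − ω×Iω)/I = (1.1250, -2.3600, 1.2780)
ω' = ω + α·dt = (0.9125, 0.9640, -1.3722)
q⊗(0,ω) = (0.6453906, -1.7511952, 0.8557265, -0.3384086)
q' = normalize(q + ½dt·q⊗(0,ω)) = (0.0628, -0.0041, 0.5302, 0.8455)

p' = (2.6300, 1.1700, -0.9800)
q' = (0.0628, -0.0041, 0.5302, 0.8455)
v' = (-1.1400, 0.2600, -0.1600)
ω' = (0.9125, 0.9640, -1.3722)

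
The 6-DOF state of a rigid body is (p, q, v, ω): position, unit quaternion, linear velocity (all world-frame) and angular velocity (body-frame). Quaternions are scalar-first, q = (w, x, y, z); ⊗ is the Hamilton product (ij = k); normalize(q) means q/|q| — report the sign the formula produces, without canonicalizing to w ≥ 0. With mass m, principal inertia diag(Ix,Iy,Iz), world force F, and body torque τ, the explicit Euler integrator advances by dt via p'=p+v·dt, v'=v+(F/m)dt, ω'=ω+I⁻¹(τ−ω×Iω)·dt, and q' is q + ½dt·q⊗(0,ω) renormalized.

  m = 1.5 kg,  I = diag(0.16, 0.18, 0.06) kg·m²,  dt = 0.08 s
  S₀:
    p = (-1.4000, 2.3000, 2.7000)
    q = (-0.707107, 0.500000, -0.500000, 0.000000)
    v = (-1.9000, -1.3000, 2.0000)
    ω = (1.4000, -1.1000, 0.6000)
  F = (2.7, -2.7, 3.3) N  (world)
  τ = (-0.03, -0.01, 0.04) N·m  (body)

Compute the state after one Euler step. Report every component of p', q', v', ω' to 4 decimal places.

ω×(Iω) gyroscopic = (0.0792, 0.0840, -0.0308)
angular accel α = (-0.6825, -0.5222, 1.1800)
ω + α·dt = (1.3454, -1.1418, 0.6944)
q⊗(0,ω) = (-1.2500000, -1.2899498, 0.4778177, -0.2742642)
updated quaternion q' = (-0.7550, 0.4471, -0.4795, -0.0109)
linear accel F/m = (1.8000, -1.8000, 2.2000)
p' = p + v·dt = (-1.5520, 2.1960, 2.8600)
new velocity v' = (-1.7560, -1.4440, 2.1760)

p' = (-1.5520, 2.1960, 2.8600)
q' = (-0.7550, 0.4471, -0.4795, -0.0109)
v' = (-1.7560, -1.4440, 2.1760)
ω' = (1.3454, -1.1418, 0.6944)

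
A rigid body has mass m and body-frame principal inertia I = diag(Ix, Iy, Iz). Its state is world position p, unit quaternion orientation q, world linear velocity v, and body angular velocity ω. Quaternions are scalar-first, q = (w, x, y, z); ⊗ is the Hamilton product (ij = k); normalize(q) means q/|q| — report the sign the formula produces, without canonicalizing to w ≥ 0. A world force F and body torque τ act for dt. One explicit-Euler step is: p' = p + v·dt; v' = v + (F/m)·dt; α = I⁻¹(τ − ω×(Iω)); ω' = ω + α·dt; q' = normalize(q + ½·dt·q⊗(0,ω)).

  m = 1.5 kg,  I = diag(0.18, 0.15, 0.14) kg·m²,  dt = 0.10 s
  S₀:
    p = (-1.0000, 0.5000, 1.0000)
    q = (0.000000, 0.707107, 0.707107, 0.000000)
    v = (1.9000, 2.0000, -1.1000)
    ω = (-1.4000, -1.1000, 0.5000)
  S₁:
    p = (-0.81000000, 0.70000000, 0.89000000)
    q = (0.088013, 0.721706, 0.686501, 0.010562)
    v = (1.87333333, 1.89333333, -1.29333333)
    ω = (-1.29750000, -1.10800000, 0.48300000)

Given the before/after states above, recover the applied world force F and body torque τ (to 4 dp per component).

F = (-0.4000, -1.6000, -2.9000)
τ = (0.1900, -0.0400, -0.0700)

rate change Δω = (0.10250000, -0.00800000, -0.01700000)
gyro term ω₀×Iω₀ = (0.0055, -0.0280, -0.0462)
τ = I·(Δω/dt) + ω₀×(Iω₀) = (0.1900, -0.0400, -0.0700)
v₁ − v₀ = (-0.02666667, -0.10666667, -0.19333333)
m·(v₁−v₀)/dt = (-0.4000, -1.6000, -2.9000)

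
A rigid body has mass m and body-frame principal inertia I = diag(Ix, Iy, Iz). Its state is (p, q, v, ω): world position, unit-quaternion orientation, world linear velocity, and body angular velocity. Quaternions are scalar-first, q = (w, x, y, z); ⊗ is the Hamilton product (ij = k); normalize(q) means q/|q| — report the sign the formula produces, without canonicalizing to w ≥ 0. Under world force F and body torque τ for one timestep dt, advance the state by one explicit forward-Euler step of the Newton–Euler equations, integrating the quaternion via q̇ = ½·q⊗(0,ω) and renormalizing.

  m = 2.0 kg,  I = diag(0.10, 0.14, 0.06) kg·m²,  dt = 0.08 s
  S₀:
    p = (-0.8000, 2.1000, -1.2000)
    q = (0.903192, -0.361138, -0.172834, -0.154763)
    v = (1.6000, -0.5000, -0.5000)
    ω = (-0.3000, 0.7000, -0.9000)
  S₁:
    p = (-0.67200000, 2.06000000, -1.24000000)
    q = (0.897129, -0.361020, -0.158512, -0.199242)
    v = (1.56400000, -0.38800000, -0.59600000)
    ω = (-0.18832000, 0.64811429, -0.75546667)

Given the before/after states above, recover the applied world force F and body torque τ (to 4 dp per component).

ω₁ − ω₀ = (0.11168000, -0.05188571, 0.14453333)
gyro term ω₀×Iω₀ = (0.0504, 0.0108, -0.0084)
applied torque τ = (0.1900, -0.0800, 0.1000)
v₁ − v₀ = (-0.03600000, 0.11200000, -0.09600000)
m·(v₁−v₀)/dt = (-0.9000, 2.8000, -2.4000)

F = (-0.9000, 2.8000, -2.4000)
τ = (0.1900, -0.0800, 0.1000)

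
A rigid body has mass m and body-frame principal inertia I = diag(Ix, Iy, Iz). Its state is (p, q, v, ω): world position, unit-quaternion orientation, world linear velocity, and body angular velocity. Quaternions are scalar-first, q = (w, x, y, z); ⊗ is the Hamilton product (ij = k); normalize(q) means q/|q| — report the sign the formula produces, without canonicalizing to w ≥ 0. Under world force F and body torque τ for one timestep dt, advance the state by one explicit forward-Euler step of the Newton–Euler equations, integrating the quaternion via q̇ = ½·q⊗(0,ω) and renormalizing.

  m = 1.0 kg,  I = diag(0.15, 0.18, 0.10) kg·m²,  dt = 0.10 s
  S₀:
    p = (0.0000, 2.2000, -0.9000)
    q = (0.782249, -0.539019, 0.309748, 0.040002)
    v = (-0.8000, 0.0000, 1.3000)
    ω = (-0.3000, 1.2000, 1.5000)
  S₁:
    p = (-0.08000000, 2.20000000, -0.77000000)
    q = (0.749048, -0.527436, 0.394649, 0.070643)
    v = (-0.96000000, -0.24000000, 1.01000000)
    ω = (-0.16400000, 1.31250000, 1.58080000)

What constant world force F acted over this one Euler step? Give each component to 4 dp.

Δv = v₁−v₀ = (-0.16000000, -0.24000000, -0.29000000)
applied force F = (-1.6000, -2.4000, -2.9000)

F = (-1.6000, -2.4000, -2.9000)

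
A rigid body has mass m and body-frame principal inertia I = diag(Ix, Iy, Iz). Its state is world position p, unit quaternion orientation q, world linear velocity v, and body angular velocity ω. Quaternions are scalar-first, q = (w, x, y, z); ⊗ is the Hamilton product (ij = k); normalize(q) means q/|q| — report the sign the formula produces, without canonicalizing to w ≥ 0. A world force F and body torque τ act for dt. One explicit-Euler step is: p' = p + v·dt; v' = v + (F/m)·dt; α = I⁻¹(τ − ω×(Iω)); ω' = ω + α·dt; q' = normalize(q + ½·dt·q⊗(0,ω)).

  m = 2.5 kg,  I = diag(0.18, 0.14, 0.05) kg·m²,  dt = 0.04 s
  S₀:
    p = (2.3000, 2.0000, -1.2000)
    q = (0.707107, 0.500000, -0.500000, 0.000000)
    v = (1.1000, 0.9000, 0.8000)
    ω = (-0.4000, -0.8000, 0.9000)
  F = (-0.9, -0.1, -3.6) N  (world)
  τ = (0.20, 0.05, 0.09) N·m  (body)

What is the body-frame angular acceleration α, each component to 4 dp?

α = (0.7511, 0.6914, 2.0560)

gyro term ω×Iω = (0.0648, -0.0468, -0.0128)
(τ − ω×Iω)/I = (0.7511, 0.6914, 2.0560)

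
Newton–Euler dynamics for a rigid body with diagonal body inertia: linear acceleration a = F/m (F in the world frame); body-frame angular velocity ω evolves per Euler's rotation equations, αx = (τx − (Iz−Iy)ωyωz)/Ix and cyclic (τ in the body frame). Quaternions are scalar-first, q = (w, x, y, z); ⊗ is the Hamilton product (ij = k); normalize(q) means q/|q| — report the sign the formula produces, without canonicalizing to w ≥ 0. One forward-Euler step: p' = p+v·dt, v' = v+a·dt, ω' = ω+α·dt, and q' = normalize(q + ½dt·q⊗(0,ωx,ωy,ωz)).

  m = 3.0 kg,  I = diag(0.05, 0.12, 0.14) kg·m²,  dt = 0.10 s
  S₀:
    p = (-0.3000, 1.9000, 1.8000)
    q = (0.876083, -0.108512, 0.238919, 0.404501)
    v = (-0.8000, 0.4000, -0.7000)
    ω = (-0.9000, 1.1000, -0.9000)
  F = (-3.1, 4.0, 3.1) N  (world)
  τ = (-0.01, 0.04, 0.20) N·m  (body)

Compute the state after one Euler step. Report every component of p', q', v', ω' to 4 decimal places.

p' = (-0.3800, 1.9400, 1.7300)
q' = (0.8732, -0.1803, 0.2631, 0.3686)
v' = (-0.9033, 0.5333, -0.5967)
ω' = (-0.8804, 1.1941, -0.7076)

α = I⁻¹(τ − ω×Iω) = (0.1960, 0.9408, 1.9236)
ω' = ω + α·dt = (-0.8804, 1.1941, -0.7076)
Hamilton product q⊗(0,ω) = (0.0035792, -1.4484529, 0.5019796, -0.6928108)
q + ½dt·q⊗(0,ω), renormalized = (0.8732, -0.1803, 0.2631, 0.3686)
linear accel F/m = (-1.0333, 1.3333, 1.0333)
p' = p + v·dt = (-0.3800, 1.9400, 1.7300)
v' = v + a·dt = (-0.9033, 0.5333, -0.5967)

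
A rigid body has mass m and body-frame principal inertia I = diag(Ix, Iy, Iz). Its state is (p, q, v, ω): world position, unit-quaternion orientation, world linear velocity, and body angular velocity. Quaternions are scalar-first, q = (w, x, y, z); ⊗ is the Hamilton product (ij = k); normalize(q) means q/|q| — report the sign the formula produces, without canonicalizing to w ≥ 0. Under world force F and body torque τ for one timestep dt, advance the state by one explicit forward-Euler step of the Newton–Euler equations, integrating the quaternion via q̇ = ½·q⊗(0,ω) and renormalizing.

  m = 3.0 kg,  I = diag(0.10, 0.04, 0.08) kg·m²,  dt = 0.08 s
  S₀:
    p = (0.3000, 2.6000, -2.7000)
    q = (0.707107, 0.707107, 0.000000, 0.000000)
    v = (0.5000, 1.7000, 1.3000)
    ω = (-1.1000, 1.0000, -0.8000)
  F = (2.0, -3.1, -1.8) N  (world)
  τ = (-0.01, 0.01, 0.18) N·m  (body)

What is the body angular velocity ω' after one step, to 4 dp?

gyro term ω×Iω = (-0.0320, 0.0176, 0.0660)
angular accel α = (0.2200, -0.1900, 1.4250)
ω' = ω + α·dt = (-1.0824, 0.9848, -0.6860)

ω' = (-1.0824, 0.9848, -0.6860)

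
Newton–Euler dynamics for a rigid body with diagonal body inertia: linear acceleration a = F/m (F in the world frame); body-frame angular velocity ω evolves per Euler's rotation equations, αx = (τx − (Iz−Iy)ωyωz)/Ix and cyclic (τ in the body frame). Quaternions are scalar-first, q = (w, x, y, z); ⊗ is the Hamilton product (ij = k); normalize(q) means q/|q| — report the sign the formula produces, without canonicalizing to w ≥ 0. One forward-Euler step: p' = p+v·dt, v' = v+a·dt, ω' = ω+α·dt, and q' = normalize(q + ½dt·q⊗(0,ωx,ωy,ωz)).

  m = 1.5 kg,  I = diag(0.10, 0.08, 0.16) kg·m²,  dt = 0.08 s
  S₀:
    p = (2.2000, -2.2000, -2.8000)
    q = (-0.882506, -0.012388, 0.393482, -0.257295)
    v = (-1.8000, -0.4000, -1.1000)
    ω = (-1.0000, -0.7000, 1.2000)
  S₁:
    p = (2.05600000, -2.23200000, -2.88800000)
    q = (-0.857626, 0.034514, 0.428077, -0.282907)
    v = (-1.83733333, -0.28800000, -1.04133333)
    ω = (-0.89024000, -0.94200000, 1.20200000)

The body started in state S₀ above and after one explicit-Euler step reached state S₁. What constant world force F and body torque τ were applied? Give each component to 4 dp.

Δv = v₁−v₀ = (-0.03733333, 0.11200000, 0.05866667)
applied force F = (-0.7000, 2.1000, 1.1000)
rate change Δω = (0.10976000, -0.24200000, 0.00200000)
precession coupling = (-0.0672, 0.0720, -0.0140)
applied torque τ = (0.0700, -0.1700, -0.0100)

F = (-0.7000, 2.1000, 1.1000)
τ = (0.0700, -0.1700, -0.0100)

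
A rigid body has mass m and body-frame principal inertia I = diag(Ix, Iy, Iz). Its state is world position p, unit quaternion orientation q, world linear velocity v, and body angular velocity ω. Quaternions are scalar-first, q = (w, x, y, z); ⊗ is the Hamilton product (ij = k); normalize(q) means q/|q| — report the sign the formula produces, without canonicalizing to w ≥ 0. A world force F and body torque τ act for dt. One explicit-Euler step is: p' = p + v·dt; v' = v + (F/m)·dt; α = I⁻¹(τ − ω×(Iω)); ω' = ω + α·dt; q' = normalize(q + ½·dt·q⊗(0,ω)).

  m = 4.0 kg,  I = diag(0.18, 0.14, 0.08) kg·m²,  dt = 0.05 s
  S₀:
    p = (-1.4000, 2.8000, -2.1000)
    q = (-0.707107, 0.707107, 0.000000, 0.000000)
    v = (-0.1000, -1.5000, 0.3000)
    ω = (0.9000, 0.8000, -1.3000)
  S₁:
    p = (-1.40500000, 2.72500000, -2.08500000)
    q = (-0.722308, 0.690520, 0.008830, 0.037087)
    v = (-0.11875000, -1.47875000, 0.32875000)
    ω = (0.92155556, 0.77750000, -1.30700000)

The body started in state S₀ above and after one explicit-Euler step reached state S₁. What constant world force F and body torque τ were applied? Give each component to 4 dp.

Δω = ω₁−ω₀ = (0.02155556, -0.02250000, -0.00700000)
gyro term ω₀×Iω₀ = (0.0624, -0.1170, -0.0288)
applied torque τ = (0.1400, -0.1800, -0.0400)
Δv = v₁−v₀ = (-0.01875000, 0.02125000, 0.02875000)
F = m·Δv/dt = (-1.5000, 1.7000, 2.3000)

F = (-1.5000, 1.7000, 2.3000)
τ = (0.1400, -0.1800, -0.0400)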